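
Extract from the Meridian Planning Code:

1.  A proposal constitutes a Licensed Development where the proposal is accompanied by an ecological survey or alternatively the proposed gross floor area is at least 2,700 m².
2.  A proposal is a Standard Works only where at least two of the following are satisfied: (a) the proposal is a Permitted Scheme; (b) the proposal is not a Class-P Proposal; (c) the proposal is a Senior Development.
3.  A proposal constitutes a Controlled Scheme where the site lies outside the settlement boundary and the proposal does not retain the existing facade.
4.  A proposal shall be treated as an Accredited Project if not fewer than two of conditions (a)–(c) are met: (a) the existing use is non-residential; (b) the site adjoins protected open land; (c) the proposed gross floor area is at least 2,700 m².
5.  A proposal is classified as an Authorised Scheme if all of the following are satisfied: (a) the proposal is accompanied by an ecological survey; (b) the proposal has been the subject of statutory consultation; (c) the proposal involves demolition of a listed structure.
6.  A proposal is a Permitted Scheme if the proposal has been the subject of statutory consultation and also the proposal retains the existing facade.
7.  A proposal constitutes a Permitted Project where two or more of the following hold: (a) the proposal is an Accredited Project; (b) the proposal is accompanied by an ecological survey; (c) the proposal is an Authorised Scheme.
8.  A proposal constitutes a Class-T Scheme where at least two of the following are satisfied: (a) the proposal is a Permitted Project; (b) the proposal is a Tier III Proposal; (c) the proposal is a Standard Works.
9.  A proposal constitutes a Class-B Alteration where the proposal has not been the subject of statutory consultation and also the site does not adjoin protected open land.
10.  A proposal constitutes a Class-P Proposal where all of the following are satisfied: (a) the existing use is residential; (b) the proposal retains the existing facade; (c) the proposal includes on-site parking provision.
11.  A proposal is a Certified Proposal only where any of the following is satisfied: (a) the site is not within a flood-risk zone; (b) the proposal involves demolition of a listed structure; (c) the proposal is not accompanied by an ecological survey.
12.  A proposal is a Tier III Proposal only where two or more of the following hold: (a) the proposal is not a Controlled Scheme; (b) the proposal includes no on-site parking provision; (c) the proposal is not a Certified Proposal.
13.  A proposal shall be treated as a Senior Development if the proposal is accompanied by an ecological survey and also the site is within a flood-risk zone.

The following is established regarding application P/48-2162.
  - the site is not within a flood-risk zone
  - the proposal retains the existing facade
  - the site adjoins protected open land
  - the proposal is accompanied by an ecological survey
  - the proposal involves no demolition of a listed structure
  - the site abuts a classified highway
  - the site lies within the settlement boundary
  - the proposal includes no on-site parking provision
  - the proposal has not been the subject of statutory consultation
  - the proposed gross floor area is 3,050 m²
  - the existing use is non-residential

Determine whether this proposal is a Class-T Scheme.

Yes

paragraph 4 — Accredited Project: the existing use is non-residential? yes; the site adjoins protected open land? yes; proposed gross floor area: 3,050 m² ≥ 2,700 m²? yes — 3 of 3 hold (need ≥2) → satisfied.
paragraph 5 — Authorised Scheme: [the proposal is accompanied by an ecological survey? yes] AND [the proposal has been the subject of statutory consultation? no] AND [the proposal involves demolition of a listed structure? no] → not satisfied.
paragraph 7 — Permitted Project: Accredited Project (paragraph 4)? yes; the proposal is accompanied by an ecological survey? yes; Authorised Scheme (paragraph 5)? no — 2 of 3 hold (need ≥2) → satisfied.
paragraph 3 — Controlled Scheme: [the site lies outside the settlement boundary? no] AND [the proposal does not retain the existing facade? no] → not satisfied.
paragraph 11 — Certified Proposal: [the site is not within a flood-risk zone? yes] OR [the proposal involves demolition of a listed structure? no] OR [the proposal is not accompanied by an ecological survey? no] → satisfied.
paragraph 12 — Tier III Proposal: not a Controlled Scheme (paragraph 3)? yes; the proposal includes no on-site parking provision? yes; not a Certified Proposal (paragraph 11)? no — 2 of 3 hold (need ≥2) → satisfied.
paragraph 6 — Permitted Scheme: [the proposal has been the subject of statutory consultation? no] AND [the proposal retains the existing facade? yes] → not satisfied.
paragraph 10 — Class-P Proposal: [the existing use is residential? no] AND [the proposal retains the existing facade? yes] AND [the proposal includes on-site parking provision? no] → not satisfied.
paragraph 13 — Senior Development: [the proposal is accompanied by an ecological survey? yes] AND [the site is within a flood-risk zone? no] → not satisfied.
paragraph 2 — Standard Works: Permitted Scheme (paragraph 6)? no; not a Class-P Proposal (paragraph 10)? yes; Senior Development (paragraph 13)? no — 1 of 3 hold (need ≥2) → not satisfied.
paragraph 8 — Class-T Scheme: Permitted Project (paragraph 7)? yes; Tier III Proposal (paragraph 12)? yes; Standard Works (paragraph 2)? no — 2 of 3 hold (need ≥2) → satisfied.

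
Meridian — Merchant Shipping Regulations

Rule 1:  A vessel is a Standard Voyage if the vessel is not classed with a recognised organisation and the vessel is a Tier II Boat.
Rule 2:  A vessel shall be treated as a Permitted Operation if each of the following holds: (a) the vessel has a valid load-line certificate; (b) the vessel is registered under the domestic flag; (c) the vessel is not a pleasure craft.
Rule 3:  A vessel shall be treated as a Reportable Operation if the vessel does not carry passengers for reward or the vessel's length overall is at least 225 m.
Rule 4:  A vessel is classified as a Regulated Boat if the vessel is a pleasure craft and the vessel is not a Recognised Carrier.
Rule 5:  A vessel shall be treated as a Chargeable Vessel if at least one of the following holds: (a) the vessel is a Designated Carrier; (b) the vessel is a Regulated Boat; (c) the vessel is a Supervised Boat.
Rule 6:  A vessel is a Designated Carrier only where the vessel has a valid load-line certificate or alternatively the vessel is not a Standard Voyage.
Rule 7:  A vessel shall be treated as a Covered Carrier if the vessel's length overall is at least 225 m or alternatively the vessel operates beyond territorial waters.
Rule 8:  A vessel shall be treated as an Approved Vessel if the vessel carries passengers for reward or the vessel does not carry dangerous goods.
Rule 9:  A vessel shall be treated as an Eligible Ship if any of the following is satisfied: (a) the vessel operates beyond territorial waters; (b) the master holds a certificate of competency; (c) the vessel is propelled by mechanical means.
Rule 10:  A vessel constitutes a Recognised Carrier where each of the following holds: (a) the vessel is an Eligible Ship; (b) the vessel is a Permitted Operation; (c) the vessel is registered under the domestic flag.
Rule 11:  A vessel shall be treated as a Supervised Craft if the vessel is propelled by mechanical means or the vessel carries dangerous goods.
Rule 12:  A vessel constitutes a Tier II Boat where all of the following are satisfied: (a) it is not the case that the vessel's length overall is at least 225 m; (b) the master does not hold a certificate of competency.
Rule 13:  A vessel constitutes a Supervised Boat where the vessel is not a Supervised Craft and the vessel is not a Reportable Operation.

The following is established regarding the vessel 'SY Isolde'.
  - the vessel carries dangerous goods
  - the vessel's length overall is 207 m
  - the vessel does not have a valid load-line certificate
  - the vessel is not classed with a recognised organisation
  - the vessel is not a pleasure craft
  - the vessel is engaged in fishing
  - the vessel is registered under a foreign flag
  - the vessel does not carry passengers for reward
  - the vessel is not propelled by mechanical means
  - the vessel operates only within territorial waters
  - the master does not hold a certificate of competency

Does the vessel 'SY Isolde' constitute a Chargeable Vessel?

No

Under rule 12: vessel's length overall: 207 m ≥ 225 m? no, so negated condition yes; and the master does not hold a certificate of competency? yes. So the vessel is a Tier II Boat.
Under rule 1: the vessel is not classed with a recognised organisation? yes; and Tier II Boat (rule 12)? yes. So the vessel is a Standard Voyage.
Under rule 6: the vessel has a valid load-line certificate? no; or not a Standard Voyage (rule 1)? no. So the vessel is not a Designated Carrier.
Under rule 9: the vessel operates beyond territorial waters? no; or the master holds a certificate of competency? no; or the vessel is propelled by mechanical means? no. So the vessel is not an Eligible Ship.
Under rule 2: the vessel has a valid load-line certificate? no; and the vessel is registered under the domestic flag? no; and the vessel is not a pleasure craft? yes. So the vessel is not a Permitted Operation.
Under rule 10: Eligible Ship (rule 9)? no; and Permitted Operation (rule 2)? no; and the vessel is registered under the domestic flag? no. So the vessel is not a Recognised Carrier.
Under rule 4: the vessel is a pleasure craft? no; and not a Recognised Carrier (rule 10)? yes. So the vessel is not a Regulated Boat.
Under rule 11: the vessel is propelled by mechanical means? no; or the vessel carries dangerous goods? yes. So the vessel is a Supervised Craft.
Under rule 3: the vessel does not carry passengers for reward? yes; or vessel's length overall: 207 m ≥ 225 m? no. So the vessel is a Reportable Operation.
Under rule 13: not a Supervised Craft (rule 11)? no; and not a Reportable Operation (rule 3)? no. So the vessel is not a Supervised Boat.
Under rule 5: Designated Carrier (rule 6)? no; or Regulated Boat (rule 4)? no; or Supervised Boat (rule 13)? no. So the vessel is not a Chargeable Vessel.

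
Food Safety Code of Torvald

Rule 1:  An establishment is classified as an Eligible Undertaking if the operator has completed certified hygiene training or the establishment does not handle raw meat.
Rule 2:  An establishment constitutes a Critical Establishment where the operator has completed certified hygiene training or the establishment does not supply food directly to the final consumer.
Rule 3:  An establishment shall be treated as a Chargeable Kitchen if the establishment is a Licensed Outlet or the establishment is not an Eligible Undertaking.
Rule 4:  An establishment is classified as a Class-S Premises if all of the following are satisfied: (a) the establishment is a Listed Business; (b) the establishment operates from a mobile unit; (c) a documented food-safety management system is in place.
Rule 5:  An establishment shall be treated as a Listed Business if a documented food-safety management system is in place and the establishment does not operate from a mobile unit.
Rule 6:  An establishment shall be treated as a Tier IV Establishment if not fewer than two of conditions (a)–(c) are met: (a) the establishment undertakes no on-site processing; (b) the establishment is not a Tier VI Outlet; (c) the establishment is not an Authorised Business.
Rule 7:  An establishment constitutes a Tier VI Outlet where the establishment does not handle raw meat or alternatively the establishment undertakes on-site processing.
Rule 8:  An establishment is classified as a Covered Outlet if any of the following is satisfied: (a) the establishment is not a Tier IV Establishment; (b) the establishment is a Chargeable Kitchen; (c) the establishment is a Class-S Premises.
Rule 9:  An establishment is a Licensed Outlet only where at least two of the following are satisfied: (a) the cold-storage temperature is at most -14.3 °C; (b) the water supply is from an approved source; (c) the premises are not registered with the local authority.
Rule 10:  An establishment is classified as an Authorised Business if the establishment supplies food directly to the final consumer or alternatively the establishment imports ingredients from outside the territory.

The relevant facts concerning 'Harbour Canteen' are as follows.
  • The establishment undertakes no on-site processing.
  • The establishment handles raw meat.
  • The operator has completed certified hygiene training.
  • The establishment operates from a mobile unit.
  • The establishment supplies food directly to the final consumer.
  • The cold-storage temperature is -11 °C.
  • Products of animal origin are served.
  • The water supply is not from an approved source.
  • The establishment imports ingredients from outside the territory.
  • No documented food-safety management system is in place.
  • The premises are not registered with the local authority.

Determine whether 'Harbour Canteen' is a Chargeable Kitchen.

rule 9 — Licensed Outlet: cold-storage temperature: -11 °C ≤ -14.3 °C? no; the water supply is from an approved source? no; the premises are not registered with the local authority? yes — 1 of 3 hold (need ≥2) → not satisfied.
rule 1 — Eligible Undertaking: [the operator has completed certified hygiene training? yes] OR [the establishment does not handle raw meat? no] → satisfied.
rule 3 — Chargeable Kitchen: [Licensed Outlet (rule 9)? no] OR [not an Eligible Undertaking (rule 1)? no] → not satisfied.

No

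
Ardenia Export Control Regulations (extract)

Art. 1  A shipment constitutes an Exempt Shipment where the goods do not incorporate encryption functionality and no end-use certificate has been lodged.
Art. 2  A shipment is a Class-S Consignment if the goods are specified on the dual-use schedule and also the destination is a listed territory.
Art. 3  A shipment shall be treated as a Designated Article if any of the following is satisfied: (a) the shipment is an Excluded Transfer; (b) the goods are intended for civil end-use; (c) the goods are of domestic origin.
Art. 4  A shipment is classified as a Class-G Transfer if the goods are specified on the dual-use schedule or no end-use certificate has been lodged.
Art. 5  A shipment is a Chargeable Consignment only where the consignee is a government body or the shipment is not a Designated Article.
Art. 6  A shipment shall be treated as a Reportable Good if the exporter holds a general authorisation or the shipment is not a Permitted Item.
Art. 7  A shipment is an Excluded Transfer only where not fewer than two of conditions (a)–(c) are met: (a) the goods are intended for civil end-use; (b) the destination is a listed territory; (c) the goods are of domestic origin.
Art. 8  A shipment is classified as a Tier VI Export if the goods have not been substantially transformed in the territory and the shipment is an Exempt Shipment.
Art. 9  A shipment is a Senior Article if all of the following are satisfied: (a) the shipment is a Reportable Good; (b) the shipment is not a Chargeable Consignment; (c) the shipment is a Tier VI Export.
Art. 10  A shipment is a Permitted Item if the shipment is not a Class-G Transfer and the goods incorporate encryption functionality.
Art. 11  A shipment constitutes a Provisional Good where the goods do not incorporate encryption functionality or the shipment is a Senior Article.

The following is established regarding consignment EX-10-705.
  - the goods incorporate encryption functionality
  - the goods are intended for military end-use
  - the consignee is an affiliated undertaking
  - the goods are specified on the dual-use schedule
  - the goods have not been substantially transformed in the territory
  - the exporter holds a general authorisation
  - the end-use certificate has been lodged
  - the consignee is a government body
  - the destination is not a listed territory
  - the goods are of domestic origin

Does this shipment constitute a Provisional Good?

article 4 — Class-G Transfer: [the goods are specified on the dual-use schedule? yes] OR [no end-use certificate has been lodged? no] → satisfied.
article 10 — Permitted Item: [not a Class-G Transfer (article 4)? no] AND [the goods incorporate encryption functionality? yes] → not satisfied.
article 6 — Reportable Good: [the exporter holds a general authorisation? yes] OR [not a Permitted Item (article 10)? yes] → satisfied.
article 7 — Excluded Transfer: the goods are intended for civil end-use? no; the destination is a listed territory? no; the goods are of domestic origin? yes — 1 of 3 hold (need ≥2) → not satisfied.
article 3 — Designated Article: [Excluded Transfer (article 7)? no] OR [the goods are intended for civil end-use? no] OR [the goods are of domestic origin? yes] → satisfied.
article 5 — Chargeable Consignment: [the consignee is a government body? yes] OR [not a Designated Article (article 3)? no] → satisfied.
article 1 — Exempt Shipment: [the goods do not incorporate encryption functionality? no] AND [no end-use certificate has been lodged? no] → not satisfied.
article 8 — Tier VI Export: [the goods have not been substantially transformed in the territory? yes] AND [Exempt Shipment (article 1)? no] → not satisfied.
article 9 — Senior Article: [Reportable Good (article 6)? yes] AND [not a Chargeable Consignment (article 5)? no] AND [Tier VI Export (article 8)? no] → not satisfied.
article 11 — Provisional Good: [the goods do not incorporate encryption functionality? no] OR [Senior Article (article 9)? no] → not satisfied.

No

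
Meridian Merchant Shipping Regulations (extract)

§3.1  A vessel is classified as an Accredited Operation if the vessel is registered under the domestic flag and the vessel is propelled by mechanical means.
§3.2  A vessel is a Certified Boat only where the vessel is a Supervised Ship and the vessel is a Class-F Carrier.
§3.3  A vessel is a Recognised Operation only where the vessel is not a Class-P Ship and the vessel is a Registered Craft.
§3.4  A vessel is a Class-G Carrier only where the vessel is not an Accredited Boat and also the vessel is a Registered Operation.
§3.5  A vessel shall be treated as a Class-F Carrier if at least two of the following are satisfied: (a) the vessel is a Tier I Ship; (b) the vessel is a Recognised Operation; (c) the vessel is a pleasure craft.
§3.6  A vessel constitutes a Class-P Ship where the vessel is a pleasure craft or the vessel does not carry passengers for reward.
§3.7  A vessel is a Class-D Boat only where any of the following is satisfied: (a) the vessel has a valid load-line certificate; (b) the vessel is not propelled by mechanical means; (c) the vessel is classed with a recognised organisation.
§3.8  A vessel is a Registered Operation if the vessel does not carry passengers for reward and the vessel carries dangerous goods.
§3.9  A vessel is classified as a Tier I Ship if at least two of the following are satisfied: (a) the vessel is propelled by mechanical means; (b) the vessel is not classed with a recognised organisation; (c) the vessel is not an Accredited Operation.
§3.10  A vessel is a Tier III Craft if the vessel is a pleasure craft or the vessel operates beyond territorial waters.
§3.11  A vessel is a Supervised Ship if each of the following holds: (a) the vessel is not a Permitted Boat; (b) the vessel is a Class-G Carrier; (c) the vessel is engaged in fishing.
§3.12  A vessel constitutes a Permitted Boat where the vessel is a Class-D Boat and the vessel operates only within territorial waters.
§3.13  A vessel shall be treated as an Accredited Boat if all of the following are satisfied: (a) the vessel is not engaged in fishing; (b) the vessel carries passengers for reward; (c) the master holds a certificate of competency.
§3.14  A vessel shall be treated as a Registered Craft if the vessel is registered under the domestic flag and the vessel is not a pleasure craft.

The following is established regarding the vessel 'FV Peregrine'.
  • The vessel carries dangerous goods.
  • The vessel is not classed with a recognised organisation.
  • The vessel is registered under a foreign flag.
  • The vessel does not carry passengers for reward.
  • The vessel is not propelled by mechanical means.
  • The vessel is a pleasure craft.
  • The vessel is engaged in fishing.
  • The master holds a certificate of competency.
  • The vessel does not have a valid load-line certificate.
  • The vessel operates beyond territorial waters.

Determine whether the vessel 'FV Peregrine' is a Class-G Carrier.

§3.13 — Accredited Boat: [the vessel is not engaged in fishing? no] AND [the vessel carries passengers for reward? no] AND [the master holds a certificate of competency? yes] → not satisfied.
§3.8 — Registered Operation: [the vessel does not carry passengers for reward? yes] AND [the vessel carries dangerous goods? yes] → satisfied.
§3.4 — Class-G Carrier: [not an Accredited Boat (§3.13)? yes] AND [Registered Operation (§3.8)? yes] → satisfied.

Yes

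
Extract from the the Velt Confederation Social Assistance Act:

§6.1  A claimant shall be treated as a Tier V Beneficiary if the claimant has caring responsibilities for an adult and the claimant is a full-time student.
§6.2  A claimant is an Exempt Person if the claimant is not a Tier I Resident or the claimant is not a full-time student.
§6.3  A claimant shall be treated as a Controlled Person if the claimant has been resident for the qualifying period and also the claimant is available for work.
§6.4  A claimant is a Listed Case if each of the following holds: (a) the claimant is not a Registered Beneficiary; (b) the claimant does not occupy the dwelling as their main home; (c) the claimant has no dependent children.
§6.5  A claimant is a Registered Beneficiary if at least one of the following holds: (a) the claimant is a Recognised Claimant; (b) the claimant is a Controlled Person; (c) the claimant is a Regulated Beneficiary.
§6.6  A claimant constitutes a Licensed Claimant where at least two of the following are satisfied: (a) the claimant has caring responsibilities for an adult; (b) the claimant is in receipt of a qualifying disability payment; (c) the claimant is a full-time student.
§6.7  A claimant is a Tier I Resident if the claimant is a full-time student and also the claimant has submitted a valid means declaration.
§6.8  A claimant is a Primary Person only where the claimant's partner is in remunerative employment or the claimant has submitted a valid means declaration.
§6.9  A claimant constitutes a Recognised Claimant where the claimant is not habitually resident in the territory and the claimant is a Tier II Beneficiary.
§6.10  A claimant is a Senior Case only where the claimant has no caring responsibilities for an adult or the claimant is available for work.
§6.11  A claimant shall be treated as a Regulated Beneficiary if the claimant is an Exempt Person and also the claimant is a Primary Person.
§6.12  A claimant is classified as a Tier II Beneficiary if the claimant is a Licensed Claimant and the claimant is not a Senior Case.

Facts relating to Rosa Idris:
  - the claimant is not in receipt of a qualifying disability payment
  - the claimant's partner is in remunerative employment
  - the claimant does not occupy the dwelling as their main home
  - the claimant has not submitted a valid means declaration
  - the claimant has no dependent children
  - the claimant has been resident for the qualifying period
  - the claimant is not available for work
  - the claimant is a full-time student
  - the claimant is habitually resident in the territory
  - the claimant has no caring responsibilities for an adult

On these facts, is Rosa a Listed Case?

Under §6.6: the claimant has caring responsibilities for an adult? no; the claimant is in receipt of a qualifying disability payment? no; the claimant is a full-time student? yes — 1 of 3 hold (need ≥2) → not satisfied.
Under §6.10: the claimant has no caring responsibilities for an adult? yes; or the claimant is available for work? no. So the claimant is a Senior Case.
Under §6.12: Licensed Claimant (§6.6)? no; and not a Senior Case (§6.10)? no. So the claimant is not a Tier II Beneficiary.
Under §6.9: the claimant is not habitually resident in the territory? no; and Tier II Beneficiary (§6.12)? no. So the claimant is not a Recognised Claimant.
Under §6.3: the claimant has been resident for the qualifying period? yes; and the claimant is available for work? no. So the claimant is not a Controlled Person.
Under §6.7: the claimant is a full-time student? yes; and the claimant has submitted a valid means declaration? no. So the claimant is not a Tier I Resident.
Under §6.2: not a Tier I Resident (§6.7)? yes; or the claimant is not a full-time student? no. So the claimant is an Exempt Person.
Under §6.8: the claimant's partner is in remunerative employment? yes; or the claimant has submitted a valid means declaration? no. So the claimant is a Primary Person.
Under §6.11: Exempt Person (§6.2)? yes; and Primary Person (§6.8)? yes. So the claimant is a Regulated Beneficiary.
Under §6.5: Recognised Claimant (§6.9)? no; or Controlled Person (§6.3)? no; or Regulated Beneficiary (§6.11)? yes. So the claimant is a Registered Beneficiary.
Under §6.4: not a Registered Beneficiary (§6.5)? no; and the claimant does not occupy the dwelling as their main home? yes; and the claimant has no dependent children? yes. So the claimant is not a Listed Case.

No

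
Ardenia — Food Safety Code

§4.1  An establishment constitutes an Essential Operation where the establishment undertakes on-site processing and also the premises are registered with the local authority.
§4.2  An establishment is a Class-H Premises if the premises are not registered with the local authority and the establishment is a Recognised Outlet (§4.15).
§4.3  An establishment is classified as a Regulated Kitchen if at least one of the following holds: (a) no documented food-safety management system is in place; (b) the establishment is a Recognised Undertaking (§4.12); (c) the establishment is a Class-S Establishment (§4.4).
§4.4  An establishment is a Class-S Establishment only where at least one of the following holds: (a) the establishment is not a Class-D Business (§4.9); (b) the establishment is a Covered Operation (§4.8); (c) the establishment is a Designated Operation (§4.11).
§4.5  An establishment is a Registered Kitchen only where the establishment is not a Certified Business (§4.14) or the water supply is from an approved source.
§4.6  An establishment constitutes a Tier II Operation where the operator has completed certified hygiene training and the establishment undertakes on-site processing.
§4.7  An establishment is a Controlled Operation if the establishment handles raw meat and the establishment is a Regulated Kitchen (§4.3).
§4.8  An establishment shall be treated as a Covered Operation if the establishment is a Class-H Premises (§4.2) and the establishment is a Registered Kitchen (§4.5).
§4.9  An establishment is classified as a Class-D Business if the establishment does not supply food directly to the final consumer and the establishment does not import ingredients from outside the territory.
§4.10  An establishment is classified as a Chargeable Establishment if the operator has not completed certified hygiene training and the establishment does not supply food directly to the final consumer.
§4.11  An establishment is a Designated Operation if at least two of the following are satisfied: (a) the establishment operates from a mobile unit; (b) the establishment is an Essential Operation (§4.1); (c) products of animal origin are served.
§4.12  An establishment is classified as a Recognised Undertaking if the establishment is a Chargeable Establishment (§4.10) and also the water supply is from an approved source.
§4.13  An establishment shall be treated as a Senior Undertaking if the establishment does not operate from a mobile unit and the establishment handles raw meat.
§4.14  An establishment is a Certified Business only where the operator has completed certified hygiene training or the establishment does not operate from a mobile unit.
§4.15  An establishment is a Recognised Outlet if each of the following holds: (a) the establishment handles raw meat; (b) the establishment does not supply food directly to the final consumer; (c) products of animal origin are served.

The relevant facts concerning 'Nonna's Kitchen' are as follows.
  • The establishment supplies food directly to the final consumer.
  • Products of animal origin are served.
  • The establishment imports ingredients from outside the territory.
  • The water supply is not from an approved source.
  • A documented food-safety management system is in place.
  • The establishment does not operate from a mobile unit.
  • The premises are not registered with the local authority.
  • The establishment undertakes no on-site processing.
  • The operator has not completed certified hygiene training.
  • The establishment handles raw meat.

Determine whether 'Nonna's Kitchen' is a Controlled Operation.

Under §4.10: the operator has not completed certified hygiene training? yes; and the establishment does not supply food directly to the final consumer? no. So the establishment is not a Chargeable Establishment.
Under §4.12: Chargeable Establishment (§4.10)? no; and the water supply is from an approved source? no. So the establishment is not a Recognised Undertaking.
Under §4.9: the establishment does not supply food directly to the final consumer? no; and the establishment does not import ingredients from outside the territory? no. So the establishment is not a Class-D Business.
Under §4.15: the establishment handles raw meat? yes; and the establishment does not supply food directly to the final consumer? no; and products of animal origin are served? yes. So the establishment is not a Recognised Outlet.
Under §4.2: the premises are not registered with the local authority? yes; and Recognised Outlet (§4.15)? no. So the establishment is not a Class-H Premises.
Under §4.14: the operator has completed certified hygiene training? no; or the establishment does not operate from a mobile unit? yes. So the establishment is a Certified Business.
Under §4.5: not a Certified Business (§4.14)? no; or the water supply is from an approved source? no. So the establishment is not a Registered Kitchen.
Under §4.8: Class-H Premises (§4.2)? no; and Registered Kitchen (§4.5)? no. So the establishment is not a Covered Operation.
Under §4.1: the establishment undertakes on-site processing? no; and the premises are registered with the local authority? no. So the establishment is not an Essential Operation.
Under §4.11: the establishment operates from a mobile unit? no; Essential Operation (§4.1)? no; products of animal origin are served? yes — 1 of 3 hold (need ≥2) → not satisfied.
Under §4.4: not a Class-D Business (§4.9)? yes; or Covered Operation (§4.8)? no; or Designated Operation (§4.11)? no. So the establishment is a Class-S Establishment.
Under §4.3: no documented food-safety management system is in place? no; or Recognised Undertaking (§4.12)? no; or Class-S Establishment (§4.4)? yes. So the establishment is a Regulated Kitchen.
Under §4.7: the establishment handles raw meat? yes; and Regulated Kitchen (§4.3)? yes. So the establishment is a Controlled Operation.

Yes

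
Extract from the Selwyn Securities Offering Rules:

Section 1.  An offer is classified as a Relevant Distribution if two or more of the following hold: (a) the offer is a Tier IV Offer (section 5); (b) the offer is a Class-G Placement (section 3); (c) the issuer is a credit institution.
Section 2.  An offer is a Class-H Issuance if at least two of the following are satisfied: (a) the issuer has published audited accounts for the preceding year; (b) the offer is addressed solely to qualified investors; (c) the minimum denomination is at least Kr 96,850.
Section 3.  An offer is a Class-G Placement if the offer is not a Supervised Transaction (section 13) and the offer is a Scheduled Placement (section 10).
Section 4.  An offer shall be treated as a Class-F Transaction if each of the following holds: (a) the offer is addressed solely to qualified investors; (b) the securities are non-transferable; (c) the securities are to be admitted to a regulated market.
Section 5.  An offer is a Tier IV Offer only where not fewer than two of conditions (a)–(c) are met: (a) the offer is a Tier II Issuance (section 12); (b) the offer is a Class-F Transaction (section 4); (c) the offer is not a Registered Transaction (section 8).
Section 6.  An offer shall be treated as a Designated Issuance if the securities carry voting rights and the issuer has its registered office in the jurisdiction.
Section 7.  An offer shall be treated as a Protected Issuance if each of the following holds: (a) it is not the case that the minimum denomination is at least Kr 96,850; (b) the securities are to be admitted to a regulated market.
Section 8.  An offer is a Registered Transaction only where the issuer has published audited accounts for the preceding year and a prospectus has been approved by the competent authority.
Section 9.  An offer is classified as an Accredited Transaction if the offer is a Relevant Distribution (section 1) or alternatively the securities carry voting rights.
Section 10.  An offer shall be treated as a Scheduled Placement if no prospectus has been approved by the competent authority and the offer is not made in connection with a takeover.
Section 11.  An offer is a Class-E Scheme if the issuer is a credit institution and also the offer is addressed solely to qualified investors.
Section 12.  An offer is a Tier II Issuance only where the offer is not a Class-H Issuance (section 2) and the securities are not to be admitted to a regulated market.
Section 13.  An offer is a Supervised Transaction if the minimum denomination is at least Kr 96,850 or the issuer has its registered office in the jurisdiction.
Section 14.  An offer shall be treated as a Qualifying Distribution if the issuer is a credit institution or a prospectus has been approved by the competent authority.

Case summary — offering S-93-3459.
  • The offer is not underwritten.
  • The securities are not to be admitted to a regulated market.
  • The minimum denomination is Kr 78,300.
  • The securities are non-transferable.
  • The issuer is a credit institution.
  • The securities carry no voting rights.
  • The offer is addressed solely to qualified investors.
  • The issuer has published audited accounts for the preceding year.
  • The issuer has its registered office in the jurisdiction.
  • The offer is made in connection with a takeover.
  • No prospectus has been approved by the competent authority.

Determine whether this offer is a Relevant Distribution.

No

Under section 2: the issuer has published audited accounts for the preceding year? yes; the offer is addressed solely to qualified investors? yes; minimum denomination: Kr 78,300 ≥ Kr 96,850? no — 2 of 3 hold (need ≥2) → satisfied.
Under section 12: not a Class-H Issuance (section 2)? no; and the securities are not to be admitted to a regulated market? yes. So the offer is not a Tier II Issuance.
Under section 4: the offer is addressed solely to qualified investors? yes; and the securities are non-transferable? yes; and the securities are to be admitted to a regulated market? no. So the offer is not a Class-F Transaction.
Under section 8: the issuer has published audited accounts for the preceding year? yes; and a prospectus has been approved by the competent authority? no. So the offer is not a Registered Transaction.
Under section 5: Tier II Issuance (section 12)? no; Class-F Transaction (section 4)? no; not a Registered Transaction (section 8)? yes — 1 of 3 hold (need ≥2) → not satisfied.
Under section 13: minimum denomination: Kr 78,300 ≥ Kr 96,850? no; or the issuer has its registered office in the jurisdiction? yes. So the offer is a Supervised Transaction.
Under section 10: no prospectus has been approved by the competent authority? yes; and the offer is not made in connection with a takeover? no. So the offer is not a Scheduled Placement.
Under section 3: not a Supervised Transaction (section 13)? no; and Scheduled Placement (section 10)? no. So the offer is not a Class-G Placement.
Under section 1: Tier IV Offer (section 5)? no; Class-G Placement (section 3)? no; the issuer is a credit institution? yes — 1 of 3 hold (need ≥2) → not satisfied.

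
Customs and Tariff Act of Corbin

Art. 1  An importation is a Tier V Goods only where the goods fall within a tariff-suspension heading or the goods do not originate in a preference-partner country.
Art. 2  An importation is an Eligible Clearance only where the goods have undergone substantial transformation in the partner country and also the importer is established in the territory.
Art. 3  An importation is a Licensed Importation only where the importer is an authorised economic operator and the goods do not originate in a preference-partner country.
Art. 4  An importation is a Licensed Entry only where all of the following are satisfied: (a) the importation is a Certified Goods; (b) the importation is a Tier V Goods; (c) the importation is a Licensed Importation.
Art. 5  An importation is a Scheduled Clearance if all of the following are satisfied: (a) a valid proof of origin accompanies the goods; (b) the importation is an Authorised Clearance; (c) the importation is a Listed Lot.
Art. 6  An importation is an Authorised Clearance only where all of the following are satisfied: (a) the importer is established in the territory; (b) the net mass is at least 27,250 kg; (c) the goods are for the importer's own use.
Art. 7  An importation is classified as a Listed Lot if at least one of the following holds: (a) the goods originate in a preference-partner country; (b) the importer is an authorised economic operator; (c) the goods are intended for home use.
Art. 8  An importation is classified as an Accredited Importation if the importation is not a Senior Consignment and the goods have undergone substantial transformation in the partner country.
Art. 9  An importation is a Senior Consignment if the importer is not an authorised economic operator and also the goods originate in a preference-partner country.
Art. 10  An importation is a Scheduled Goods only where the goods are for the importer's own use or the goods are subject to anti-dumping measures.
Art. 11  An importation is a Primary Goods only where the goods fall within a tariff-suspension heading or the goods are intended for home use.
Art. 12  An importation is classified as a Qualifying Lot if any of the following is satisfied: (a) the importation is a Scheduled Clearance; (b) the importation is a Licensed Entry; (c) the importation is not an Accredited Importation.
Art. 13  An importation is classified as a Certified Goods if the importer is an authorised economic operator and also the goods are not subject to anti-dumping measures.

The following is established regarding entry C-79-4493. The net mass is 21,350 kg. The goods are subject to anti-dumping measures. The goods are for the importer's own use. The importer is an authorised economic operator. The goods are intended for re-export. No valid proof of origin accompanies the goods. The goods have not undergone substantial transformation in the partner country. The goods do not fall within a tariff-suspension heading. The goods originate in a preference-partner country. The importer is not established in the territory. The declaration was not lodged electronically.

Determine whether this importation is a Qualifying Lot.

Yes

article 6 — Authorised Clearance: [the importer is established in the territory? no] AND [net mass: 21,350 kg ≥ 27,250 kg? no] AND [the goods are for the importer's own use? yes] → not satisfied.
article 7 — Listed Lot: [the goods originate in a preference-partner country? yes] OR [the importer is an authorised economic operator? yes] OR [the goods are intended for home use? no] → satisfied.
article 5 — Scheduled Clearance: [a valid proof of origin accompanies the goods? no] AND [Authorised Clearance (article 6)? no] AND [Listed Lot (article 7)? yes] → not satisfied.
article 13 — Certified Goods: [the importer is an authorised economic operator? yes] AND [the goods are not subject to anti-dumping measures? no] → not satisfied.
article 1 — Tier V Goods: [the goods fall within a tariff-suspension heading? no] OR [the goods do not originate in a preference-partner country? no] → not satisfied.
article 3 — Licensed Importation: [the importer is an authorised economic operator? yes] AND [the goods do not originate in a preference-partner country? no] → not satisfied.
article 4 — Licensed Entry: [Certified Goods (article 13)? no] AND [Tier V Goods (article 1)? no] AND [Licensed Importation (article 3)? no] → not satisfied.
article 9 — Senior Consignment: [the importer is not an authorised economic operator? no] AND [the goods originate in a preference-partner country? yes] → not satisfied.
article 8 — Accredited Importation: [not a Senior Consignment (article 9)? yes] AND [the goods have undergone substantial transformation in the partner country? no] → not satisfied.
article 12 — Qualifying Lot: [Scheduled Clearance (article 5)? no] OR [Licensed Entry (article 4)? no] OR [not an Accredited Importation (article 8)? yes] → satisfied.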